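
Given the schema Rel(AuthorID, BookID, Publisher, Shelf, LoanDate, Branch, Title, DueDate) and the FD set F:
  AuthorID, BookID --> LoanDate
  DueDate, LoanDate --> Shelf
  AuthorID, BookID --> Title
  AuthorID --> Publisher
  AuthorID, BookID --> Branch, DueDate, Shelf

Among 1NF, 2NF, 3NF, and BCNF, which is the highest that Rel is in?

1NF

Candidate key: {AuthorID, BookID}. Prime attributes: {AuthorID, BookID}.
For DueDate, LoanDate --> Shelf we have {DueDate, LoanDate}⁺ = {DueDate, LoanDate, Shelf}; {DueDate, LoanDate} is not a superkey, so BCNF fails.
DueDate, LoanDate --> Shelf determines the non-prime attribute {Shelf} from a non-superkey — 3NF is violated.
The proper key subset {AuthorID} of {AuthorID, BookID} determines non-prime {Publisher}, so the relation is not even in 2NF.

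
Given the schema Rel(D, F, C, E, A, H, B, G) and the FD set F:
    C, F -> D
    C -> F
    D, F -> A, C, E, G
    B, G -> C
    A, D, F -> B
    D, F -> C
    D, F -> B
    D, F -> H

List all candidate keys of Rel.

Closure of {C} is {A, B, C, D, E, F, G, H}, the whole schema; {C} is a candidate key.
Closure of {B, G} is {A, B, C, D, E, F, G, H}, the whole schema; {B, G} is a candidate key.
Closure of {D, F} is {A, B, C, D, E, F, G, H}, the whole schema; {D, F} is a candidate key.
These are minimal and exhaustive — every other superkey contains one of them.

{B, G}, {C}, {D, F}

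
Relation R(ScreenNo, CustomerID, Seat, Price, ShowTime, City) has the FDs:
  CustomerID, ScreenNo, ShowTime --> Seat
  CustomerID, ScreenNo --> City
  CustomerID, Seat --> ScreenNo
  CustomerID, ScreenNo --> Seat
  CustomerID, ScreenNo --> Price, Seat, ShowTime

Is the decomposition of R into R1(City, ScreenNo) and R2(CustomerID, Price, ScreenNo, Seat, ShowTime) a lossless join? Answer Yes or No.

R1 ∩ R2 = {ScreenNo}; its closure under F is {ScreenNo}.
R1 ⊄ {ScreenNo} and R2 ⊄ {ScreenNo}, so the split is lossy.

No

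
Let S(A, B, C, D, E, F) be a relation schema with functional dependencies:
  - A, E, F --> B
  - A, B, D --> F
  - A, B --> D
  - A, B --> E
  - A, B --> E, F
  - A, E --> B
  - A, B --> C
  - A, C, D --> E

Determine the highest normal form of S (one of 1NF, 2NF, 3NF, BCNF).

BCNF

Candidate keys: {A, B}, {A, C, D}, {A, E}. Prime attributes: {A, B, C, D, E}.
The left-hand side of every FD is a superkey, so BCNF is satisfied.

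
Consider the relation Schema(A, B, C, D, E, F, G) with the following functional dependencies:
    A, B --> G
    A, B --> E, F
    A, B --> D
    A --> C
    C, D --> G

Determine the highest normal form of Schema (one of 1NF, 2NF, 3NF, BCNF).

Candidate key: {A, B}. Prime attributes: {A, B}.
A --> C breaks BCNF: {A}⁺ = {A, C}, so {A} is not a superkey.
Because {C} is non-prime and the left side of A --> C is not a superkey, the relation is not in 3NF.
{A} is a proper subset of the key {A, B}, and {A}⁺ contains the non-prime attribute {C} — a partial dependency, so 2NF is violated.

1NF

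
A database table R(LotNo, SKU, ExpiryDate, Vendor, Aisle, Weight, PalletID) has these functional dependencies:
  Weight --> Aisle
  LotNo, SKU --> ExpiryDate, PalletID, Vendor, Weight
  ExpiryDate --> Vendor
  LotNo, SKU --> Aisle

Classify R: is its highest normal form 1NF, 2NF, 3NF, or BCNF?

Candidate key: {LotNo, SKU}. Prime attributes: {LotNo, SKU}.
Weight --> Aisle breaks BCNF: {Weight}⁺ = {Aisle, Weight}, so {Weight} is not a superkey.
Weight --> Aisle determines the non-prime attribute {Aisle} from a non-superkey — 3NF is violated.
No non-prime attribute depends on a proper subset of any candidate key, so 2NF holds.

2NF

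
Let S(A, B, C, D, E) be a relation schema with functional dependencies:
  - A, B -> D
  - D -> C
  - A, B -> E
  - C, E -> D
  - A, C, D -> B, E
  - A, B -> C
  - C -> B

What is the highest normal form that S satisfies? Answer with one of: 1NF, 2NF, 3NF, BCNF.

3NF

Candidate keys: {A, B}, {A, C}, {A, D}. Prime attributes: {A, B, C, D}.
D -> C breaks BCNF: {D}⁺ = {B, C, D}, so {D} is not a superkey.
Its right-hand attributes {C} are all prime, as are those of every other non-superkey FD — the relation is in 3NF.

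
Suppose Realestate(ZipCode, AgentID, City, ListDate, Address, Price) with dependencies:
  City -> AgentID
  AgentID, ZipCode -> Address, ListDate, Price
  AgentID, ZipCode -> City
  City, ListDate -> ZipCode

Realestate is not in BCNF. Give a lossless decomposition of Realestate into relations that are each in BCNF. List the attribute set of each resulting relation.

Candidate keys of the original relation: {AgentID, ZipCode}, {City, ListDate}, {City, ZipCode}.
Within {Address, AgentID, City, ListDate, Price, ZipCode}: {City}⁺ ∩ {Address, AgentID, City, ListDate, Price, ZipCode} = {AgentID, City}, not the whole set, so City -> AgentID violates BCNF; decompose into {AgentID, City} and {Address, City, ListDate, Price, ZipCode}.
{AgentID, City}: every determinant is a superkey — BCNF.
{Address, City, ListDate, Price, ZipCode}: every determinant is a superkey — BCNF.

{Address, City, ListDate, Price, ZipCode}; {AgentID, City}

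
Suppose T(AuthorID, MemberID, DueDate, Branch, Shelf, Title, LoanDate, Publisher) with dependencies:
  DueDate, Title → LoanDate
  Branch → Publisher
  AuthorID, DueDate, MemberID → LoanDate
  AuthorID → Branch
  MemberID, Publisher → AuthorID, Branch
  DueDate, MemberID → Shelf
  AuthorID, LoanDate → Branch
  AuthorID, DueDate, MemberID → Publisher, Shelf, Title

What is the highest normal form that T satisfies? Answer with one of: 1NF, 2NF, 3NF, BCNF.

Candidate keys: {AuthorID, DueDate, MemberID}, {Branch, DueDate, MemberID}, {DueDate, MemberID, Publisher}. Prime attributes: {AuthorID, Branch, DueDate, MemberID, Publisher}.
DueDate, Title → LoanDate breaks BCNF: {DueDate, Title}⁺ = {DueDate, LoanDate, Title}, so {DueDate, Title} is not a superkey.
DueDate, Title → LoanDate has non-prime {LoanDate} on the right and a non-superkey on the left, so 3NF fails.
The proper key subset {DueDate, MemberID} of {AuthorID, DueDate, MemberID} determines non-prime {Shelf}, so the relation is not even in 2NF.

1NF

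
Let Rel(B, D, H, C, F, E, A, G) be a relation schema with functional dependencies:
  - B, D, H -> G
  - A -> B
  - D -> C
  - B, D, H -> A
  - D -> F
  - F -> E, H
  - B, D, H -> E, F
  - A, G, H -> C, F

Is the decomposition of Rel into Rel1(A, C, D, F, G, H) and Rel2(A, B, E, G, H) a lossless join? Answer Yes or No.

Yes

The shared attributes are {A, G, H} and {A, G, H}⁺ = {A, B, C, E, F, G, H}.
Since Rel2 ⊆ {A, B, C, E, F, G, H}, the intersection is a superkey of Rel2; the decomposition is lossless.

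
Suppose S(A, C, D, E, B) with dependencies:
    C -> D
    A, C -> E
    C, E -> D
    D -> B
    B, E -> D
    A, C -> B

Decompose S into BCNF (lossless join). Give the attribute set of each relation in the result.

{A, C, E}; {B, D}; {C, D}

Candidate key of the original relation: {A, C}.
Within {A, B, C, D, E}: {C}⁺ ∩ {A, B, C, D, E} = {B, C, D}, not the whole set, so C -> B, D violates BCNF; decompose into {B, C, D} and {A, C, E}.
Within {B, C, D}: {D}⁺ ∩ {B, C, D} = {B, D}, not the whole set, so D -> B violates BCNF; decompose into {B, D} and {C, D}.
{B, D}: every determinant is a superkey — BCNF.
{C, D}: every determinant is a superkey — BCNF.
{A, C, E}: every determinant is a superkey — BCNF.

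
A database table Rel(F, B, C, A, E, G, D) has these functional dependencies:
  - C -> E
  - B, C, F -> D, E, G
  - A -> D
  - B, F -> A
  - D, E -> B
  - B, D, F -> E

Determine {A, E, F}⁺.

Start with {A, E, F}.
A -> D applies; add {D} → now {A, D, E, F}.
D, E -> B applies; add {B} → now {A, B, D, E, F}.
No further FD applies.

{A, B, D, E, F}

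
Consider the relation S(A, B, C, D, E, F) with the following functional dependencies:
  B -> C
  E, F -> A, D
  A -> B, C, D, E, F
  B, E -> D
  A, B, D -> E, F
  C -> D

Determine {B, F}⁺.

Start with {B, F}.
B -> C applies; add {C} → now {B, C, F}.
C -> D applies; add {D} → now {B, C, D, F}.
No further FD applies.

{B, C, D, F}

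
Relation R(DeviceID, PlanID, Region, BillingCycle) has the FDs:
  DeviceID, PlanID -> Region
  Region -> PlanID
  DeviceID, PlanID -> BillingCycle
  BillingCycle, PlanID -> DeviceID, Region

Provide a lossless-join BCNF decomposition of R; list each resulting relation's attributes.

Candidate keys of the original relation: {BillingCycle, PlanID}, {BillingCycle, Region}, {DeviceID, PlanID}, {DeviceID, Region}.
{BillingCycle, DeviceID, PlanID, Region}: {Region} determines {PlanID, Region} here but is not a superkey — split on Region -> PlanID, giving {PlanID, Region} and {BillingCycle, DeviceID, Region}.
{PlanID, Region}: every determinant is a superkey — BCNF.
{BillingCycle, DeviceID, Region}: every determinant is a superkey — BCNF.

{BillingCycle, DeviceID, Region}; {PlanID, Region}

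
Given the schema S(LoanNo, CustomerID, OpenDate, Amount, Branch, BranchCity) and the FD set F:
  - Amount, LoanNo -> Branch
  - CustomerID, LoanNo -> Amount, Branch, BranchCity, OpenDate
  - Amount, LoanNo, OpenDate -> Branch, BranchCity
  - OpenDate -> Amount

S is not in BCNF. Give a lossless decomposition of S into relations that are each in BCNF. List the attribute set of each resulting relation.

Candidate key of the original relation: {CustomerID, LoanNo}.
{Amount, Branch, BranchCity, CustomerID, LoanNo, OpenDate}: {Amount, LoanNo} determines {Amount, Branch, LoanNo} here but is not a superkey — split on Amount, LoanNo -> Branch, giving {Amount, Branch, LoanNo} and {Amount, BranchCity, CustomerID, LoanNo, OpenDate}.
{Amount, Branch, LoanNo} has no BCNF violation.
{Amount, BranchCity, CustomerID, LoanNo, OpenDate}: {Amount, LoanNo, OpenDate} determines {Amount, BranchCity, LoanNo, OpenDate} here but is not a superkey — split on Amount, LoanNo, OpenDate -> BranchCity, giving {Amount, BranchCity, LoanNo, OpenDate} and {Amount, CustomerID, LoanNo, OpenDate}.
{Amount, BranchCity, LoanNo, OpenDate}: {OpenDate} determines {Amount, OpenDate} here but is not a superkey — split on OpenDate -> Amount, giving {Amount, OpenDate} and {BranchCity, LoanNo, OpenDate}.
{Amount, OpenDate} has no BCNF violation.
{BranchCity, LoanNo, OpenDate} has no BCNF violation.
{Amount, CustomerID, LoanNo, OpenDate}: {OpenDate} determines {Amount, OpenDate} here but is not a superkey — split on OpenDate -> Amount, giving {Amount, OpenDate} and {CustomerID, LoanNo, OpenDate}.
{Amount, OpenDate} has no BCNF violation.
{CustomerID, LoanNo, OpenDate} has no BCNF violation.

{Amount, Branch, LoanNo}; {Amount, OpenDate}; {BranchCity, LoanNo, OpenDate}; {CustomerID, LoanNo, OpenDate}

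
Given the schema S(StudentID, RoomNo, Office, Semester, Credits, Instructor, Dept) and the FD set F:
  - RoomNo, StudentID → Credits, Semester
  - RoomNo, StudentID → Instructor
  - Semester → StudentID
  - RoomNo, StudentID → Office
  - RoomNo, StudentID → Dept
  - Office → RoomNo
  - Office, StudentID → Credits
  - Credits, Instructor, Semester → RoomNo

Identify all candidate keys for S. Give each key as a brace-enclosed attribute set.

{Office, Semester} is a candidate key since {Office, Semester}⁺ = {Credits, Dept, Instructor, Office, RoomNo, Semester, StudentID} covers every attribute.
{Office, StudentID} is a candidate key since {Office, StudentID}⁺ = {Credits, Dept, Instructor, Office, RoomNo, Semester, StudentID} covers every attribute.
{RoomNo, Semester} is a candidate key since {RoomNo, Semester}⁺ = {Credits, Dept, Instructor, Office, RoomNo, Semester, StudentID} covers every attribute.
{RoomNo, StudentID} is a candidate key since {RoomNo, StudentID}⁺ = {Credits, Dept, Instructor, Office, RoomNo, Semester, StudentID} covers every attribute.
{Credits, Instructor, Semester} is a candidate key since {Credits, Instructor, Semester}⁺ = {Credits, Dept, Instructor, Office, RoomNo, Semester, StudentID} covers every attribute.
No proper subset of any of these is a key, and no other minimal superkey exists.

{Credits, Instructor, Semester}, {Office, Semester}, {Office, StudentID}, {RoomNo, Semester}, {RoomNo, StudentID}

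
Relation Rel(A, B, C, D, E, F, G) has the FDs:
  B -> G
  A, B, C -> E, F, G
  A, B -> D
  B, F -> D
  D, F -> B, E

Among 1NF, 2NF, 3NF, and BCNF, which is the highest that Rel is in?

1NF

Candidate keys: {A, B, C}, {A, C, D, F}. Prime attributes: {A, B, C, D, F}.
For B -> G we have {B}⁺ = {B, G}; {B} is not a superkey, so BCNF fails.
Because {G} is non-prime and the left side of B -> G is not a superkey, the relation is not in 3NF.
The proper key subset {B} of {A, B, C} determines non-prime {G}, so the relation is not even in 2NF.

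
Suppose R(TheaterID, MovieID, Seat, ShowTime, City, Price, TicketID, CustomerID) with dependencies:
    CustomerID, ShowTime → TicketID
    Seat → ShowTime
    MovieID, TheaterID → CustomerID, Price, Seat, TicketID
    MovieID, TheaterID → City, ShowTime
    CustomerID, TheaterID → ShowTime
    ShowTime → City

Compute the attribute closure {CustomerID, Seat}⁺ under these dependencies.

{City, CustomerID, Seat, ShowTime, TicketID}

Start with {CustomerID, Seat}.
Seat → ShowTime applies; add {ShowTime} → now {CustomerID, Seat, ShowTime}.
ShowTime → City applies; add {City} → now {City, CustomerID, Seat, ShowTime}.
CustomerID, ShowTime → TicketID applies; add {TicketID} → now {City, CustomerID, Seat, ShowTime, TicketID}.
No further FD applies.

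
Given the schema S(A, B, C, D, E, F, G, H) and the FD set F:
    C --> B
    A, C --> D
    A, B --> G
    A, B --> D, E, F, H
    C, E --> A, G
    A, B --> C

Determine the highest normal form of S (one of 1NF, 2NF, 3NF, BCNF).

3NF

Candidate keys: {A, B}, {A, C}, {C, E}. Prime attributes: {A, B, C, E}.
C --> B: {C}⁺ = {B, C}, which is not all of the attributes, so the left side is not a superkey — BCNF is violated.
Its right-hand attributes {B} are all prime, as are those of every other non-superkey FD — the relation is in 3NF.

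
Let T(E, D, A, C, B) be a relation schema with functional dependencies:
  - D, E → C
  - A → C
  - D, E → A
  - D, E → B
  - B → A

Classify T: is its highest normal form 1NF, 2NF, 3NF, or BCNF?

Candidate key: {D, E}. Prime attributes: {D, E}.
For A → C we have {A}⁺ = {A, C}; {A} is not a superkey, so BCNF fails.
A → C determines the non-prime attribute {C} from a non-superkey — 3NF is violated.
No non-prime attribute depends on a proper subset of any candidate key, so 2NF holds.

2NF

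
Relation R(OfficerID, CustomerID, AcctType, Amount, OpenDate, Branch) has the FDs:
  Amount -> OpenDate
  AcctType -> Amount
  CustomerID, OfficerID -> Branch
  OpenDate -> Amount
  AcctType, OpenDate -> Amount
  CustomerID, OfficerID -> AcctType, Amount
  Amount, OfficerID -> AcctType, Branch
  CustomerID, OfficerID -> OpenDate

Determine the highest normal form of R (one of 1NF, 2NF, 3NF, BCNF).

2NF

Candidate key: {CustomerID, OfficerID}. Prime attributes: {CustomerID, OfficerID}.
For Amount -> OpenDate we have {Amount}⁺ = {Amount, OpenDate}; {Amount} is not a superkey, so BCNF fails.
Because {OpenDate} is non-prime and the left side of Amount -> OpenDate is not a superkey, the relation is not in 3NF.
Checking every proper subset of each key, none determines a non-prime attribute — 2NF is satisfied.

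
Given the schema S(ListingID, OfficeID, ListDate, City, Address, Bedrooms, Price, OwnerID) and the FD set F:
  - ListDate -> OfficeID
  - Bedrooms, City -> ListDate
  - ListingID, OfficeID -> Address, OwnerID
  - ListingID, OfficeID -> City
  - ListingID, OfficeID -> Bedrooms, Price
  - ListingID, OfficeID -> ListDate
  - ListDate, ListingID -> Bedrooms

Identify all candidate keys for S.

No FD produces {ListingID}, so it must be in every candidate key.
{ListDate, ListingID}⁺ = {Address, Bedrooms, City, ListDate, ListingID, OfficeID, OwnerID, Price}, which is every attribute, so {ListDate, ListingID} is a candidate key.
{ListingID, OfficeID}⁺ = {Address, Bedrooms, City, ListDate, ListingID, OfficeID, OwnerID, Price}, which is every attribute, so {ListingID, OfficeID} is a candidate key.
{Bedrooms, City, ListingID}⁺ = {Address, Bedrooms, City, ListDate, ListingID, OfficeID, OwnerID, Price}, which is every attribute, so {Bedrooms, City, ListingID} is a candidate key.
No proper subset of any of these is a key, and no other minimal superkey exists.

{Bedrooms, City, ListingID}, {ListDate, ListingID}, {ListingID, OfficeID}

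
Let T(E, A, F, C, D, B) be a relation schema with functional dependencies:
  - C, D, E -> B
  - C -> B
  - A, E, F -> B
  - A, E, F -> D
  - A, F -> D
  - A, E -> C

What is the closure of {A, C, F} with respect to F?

{A, B, C, D, F}

Start with {A, C, F}.
C -> B applies; add {B} → now {A, B, C, F}.
A, F -> D applies; add {D} → now {A, B, C, D, F}.
No further FD applies.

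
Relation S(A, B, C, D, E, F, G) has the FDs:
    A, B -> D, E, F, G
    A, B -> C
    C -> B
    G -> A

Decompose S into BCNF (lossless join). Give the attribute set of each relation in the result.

Candidate keys of the original relation: {A, B}, {A, C}, {B, G}, {C, G}.
Within {A, B, C, D, E, F, G}: {C}⁺ ∩ {A, B, C, D, E, F, G} = {B, C}, not the whole set, so C -> B violates BCNF; decompose into {B, C} and {A, C, D, E, F, G}.
{B, C}: every determinant is a superkey — BCNF.
Within {A, C, D, E, F, G}: {G}⁺ ∩ {A, C, D, E, F, G} = {A, G}, not the whole set, so G -> A violates BCNF; decompose into {A, G} and {C, D, E, F, G}.
{A, G}: every determinant is a superkey — BCNF.
{C, D, E, F, G}: every determinant is a superkey — BCNF.

{A, G}; {B, C}; {C, D, E, F, G}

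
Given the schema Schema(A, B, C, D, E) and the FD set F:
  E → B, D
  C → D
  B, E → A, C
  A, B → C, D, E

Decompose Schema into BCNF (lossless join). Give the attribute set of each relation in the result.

Candidate keys of the original relation: {A, B}, {E}.
{A, B, C, D, E}: {C} determines {C, D} here but is not a superkey — split on C → D, giving {C, D} and {A, B, C, E}.
{C, D} is in BCNF.
{A, B, C, E} is in BCNF.

{A, B, C, E}; {C, D}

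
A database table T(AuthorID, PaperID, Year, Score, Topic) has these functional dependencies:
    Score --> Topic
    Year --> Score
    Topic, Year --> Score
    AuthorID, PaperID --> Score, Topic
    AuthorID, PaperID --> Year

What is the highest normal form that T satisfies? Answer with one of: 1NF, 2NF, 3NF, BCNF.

Candidate key: {AuthorID, PaperID}. Prime attributes: {AuthorID, PaperID}.
Score --> Topic: {Score}⁺ = {Score, Topic}, which is not all of the attributes, so the left side is not a superkey — BCNF is violated.
Score --> Topic has non-prime {Topic} on the right and a non-superkey on the left, so 3NF fails.
No non-prime attribute depends on a proper subset of any candidate key, so 2NF holds.

2NF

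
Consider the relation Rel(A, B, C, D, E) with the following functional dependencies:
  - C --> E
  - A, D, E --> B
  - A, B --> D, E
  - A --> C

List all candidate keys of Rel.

{A} never appears on the right of any FD, so every key must include it.
{A, B}⁺ = {A, B, C, D, E}, which is every attribute, so {A, B} is a candidate key.
{A, D}⁺ = {A, B, C, D, E}, which is every attribute, so {A, D} is a candidate key.
Any other superkey properly contains one of these, so there are no further candidate keys.

{A, B}, {A, D}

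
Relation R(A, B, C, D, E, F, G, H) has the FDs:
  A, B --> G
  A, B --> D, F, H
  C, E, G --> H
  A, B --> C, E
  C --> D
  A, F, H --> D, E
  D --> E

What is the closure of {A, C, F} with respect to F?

{A, C, D, E, F}

Start with {A, C, F}.
C --> D applies; add {D} → now {A, C, D, F}.
D --> E applies; add {E} → now {A, C, D, E, F}.
No further FD applies.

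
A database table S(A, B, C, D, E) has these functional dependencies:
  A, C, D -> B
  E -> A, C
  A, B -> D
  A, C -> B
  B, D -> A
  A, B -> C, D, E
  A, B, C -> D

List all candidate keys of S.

Closure of {E} is {A, B, C, D, E}, the whole schema; {E} is a candidate key.
Closure of {A, B} is {A, B, C, D, E}, the whole schema; {A, B} is a candidate key.
Closure of {A, C} is {A, B, C, D, E}, the whole schema; {A, C} is a candidate key.
Closure of {B, D} is {A, B, C, D, E}, the whole schema; {B, D} is a candidate key.
No proper subset of any of these is a key, and no other minimal superkey exists.

{A, B}, {A, C}, {B, D}, {E}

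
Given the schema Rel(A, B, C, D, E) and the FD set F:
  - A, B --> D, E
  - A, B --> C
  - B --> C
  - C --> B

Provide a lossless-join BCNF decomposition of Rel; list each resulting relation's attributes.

{A, B, D, E}; {B, C}

Candidate keys of the original relation: {A, B}, {A, C}.
{A, B, C, D, E}: {B} determines {B, C} here but is not a superkey — split on B --> C, giving {B, C} and {A, B, D, E}.
{B, C} has no BCNF violation.
{A, B, D, E} has no BCNF violation.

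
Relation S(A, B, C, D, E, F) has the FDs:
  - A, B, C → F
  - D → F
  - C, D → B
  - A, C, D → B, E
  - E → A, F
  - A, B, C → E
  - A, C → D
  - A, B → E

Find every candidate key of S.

{A, C}, {C, E}

{C} never appears on the right of any FD, so every key must include it.
Closure of {A, C} is {A, B, C, D, E, F}, the whole schema; {A, C} is a candidate key.
Closure of {C, E} is {A, B, C, D, E, F}, the whole schema; {C, E} is a candidate key.
Any other superkey properly contains one of these, so there are no further candidate keys.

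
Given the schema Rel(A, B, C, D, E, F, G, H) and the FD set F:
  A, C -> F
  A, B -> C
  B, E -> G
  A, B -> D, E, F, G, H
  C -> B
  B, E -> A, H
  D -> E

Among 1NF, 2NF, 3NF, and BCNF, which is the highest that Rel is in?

Candidate keys: {A, B}, {A, C}, {B, D}, {B, E}, {C, D}, {C, E}. Prime attributes: {A, B, C, D, E}.
C -> B: {C}⁺ = {B, C}, which is not all of the attributes, so the left side is not a superkey — BCNF is violated.
Since {B} ⊆ prime attributes and every other non-superkey FD also has a prime right side, the schema is in 3NF.

3NF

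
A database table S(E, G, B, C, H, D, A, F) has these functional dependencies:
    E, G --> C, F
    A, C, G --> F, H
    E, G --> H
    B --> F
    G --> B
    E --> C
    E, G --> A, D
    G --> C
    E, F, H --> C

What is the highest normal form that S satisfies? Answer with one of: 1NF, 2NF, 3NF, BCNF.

Candidate key: {E, G}. Prime attributes: {E, G}.
For A, C, G --> F, H we have {A, C, G}⁺ = {A, B, C, F, G, H}; {A, C, G} is not a superkey, so BCNF fails.
A, C, G --> F, H determines the non-prime attributes {F, H} from a non-superkey — 3NF is violated.
Since {E} ⊂ {E, G} and {E}⁺ ⊇ {C} with {C} non-prime, there is a partial dependency; 2NF fails.

1NF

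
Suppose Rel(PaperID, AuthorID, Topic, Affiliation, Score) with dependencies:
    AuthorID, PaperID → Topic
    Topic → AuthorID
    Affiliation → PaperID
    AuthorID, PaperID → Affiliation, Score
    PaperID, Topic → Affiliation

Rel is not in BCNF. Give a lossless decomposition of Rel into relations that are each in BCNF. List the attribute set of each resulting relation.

Candidate keys of the original relation: {Affiliation, AuthorID}, {Affiliation, Topic}, {AuthorID, PaperID}, {PaperID, Topic}.
Within {Affiliation, AuthorID, PaperID, Score, Topic}: {Topic}⁺ ∩ {Affiliation, AuthorID, PaperID, Score, Topic} = {AuthorID, Topic}, not the whole set, so Topic → AuthorID violates BCNF; decompose into {AuthorID, Topic} and {Affiliation, PaperID, Score, Topic}.
{AuthorID, Topic} has no BCNF violation.
Within {Affiliation, PaperID, Score, Topic}: {Affiliation}⁺ ∩ {Affiliation, PaperID, Score, Topic} = {Affiliation, PaperID}, not the whole set, so Affiliation → PaperID violates BCNF; decompose into {Affiliation, PaperID} and {Affiliation, Score, Topic}.
{Affiliation, PaperID} has no BCNF violation.
{Affiliation, Score, Topic} has no BCNF violation.

{Affiliation, PaperID}; {Affiliation, Score, Topic}; {AuthorID, Topic}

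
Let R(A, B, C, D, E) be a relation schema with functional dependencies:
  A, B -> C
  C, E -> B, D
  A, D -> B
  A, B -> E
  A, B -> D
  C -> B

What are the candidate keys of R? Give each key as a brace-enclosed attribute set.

Attributes never on any right-hand side: {A} — every candidate key must contain it.
{A, B} is a candidate key since {A, B}⁺ = {A, B, C, D, E} covers every attribute.
{A, C} is a candidate key since {A, C}⁺ = {A, B, C, D, E} covers every attribute.
{A, D} is a candidate key since {A, D}⁺ = {A, B, C, D, E} covers every attribute.
These are minimal and exhaustive — every other superkey contains one of them.

{A, B}, {A, C}, {A, D}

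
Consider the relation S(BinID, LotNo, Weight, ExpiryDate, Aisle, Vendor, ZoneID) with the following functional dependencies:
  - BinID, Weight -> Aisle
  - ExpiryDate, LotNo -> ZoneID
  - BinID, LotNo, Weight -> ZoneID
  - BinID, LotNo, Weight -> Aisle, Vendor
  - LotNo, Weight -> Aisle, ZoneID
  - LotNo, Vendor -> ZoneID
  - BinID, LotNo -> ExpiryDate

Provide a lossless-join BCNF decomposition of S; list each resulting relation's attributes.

{Aisle, BinID, Weight}; {BinID, ExpiryDate, LotNo}; {BinID, LotNo, Vendor, Weight}; {ExpiryDate, LotNo, ZoneID}

Candidate key of the original relation: {BinID, LotNo, Weight}.
In {Aisle, BinID, ExpiryDate, LotNo, Vendor, Weight, ZoneID}, {BinID, Weight} is not a superkey ({BinID, Weight}⁺ restricted to this set is {Aisle, BinID, Weight}), so split on BinID, Weight -> Aisle into {Aisle, BinID, Weight} and {BinID, ExpiryDate, LotNo, Vendor, Weight, ZoneID}.
{Aisle, BinID, Weight} has no BCNF violation.
In {BinID, ExpiryDate, LotNo, Vendor, Weight, ZoneID}, {ExpiryDate, LotNo} is not a superkey ({ExpiryDate, LotNo}⁺ restricted to this set is {ExpiryDate, LotNo, ZoneID}), so split on ExpiryDate, LotNo -> ZoneID into {ExpiryDate, LotNo, ZoneID} and {BinID, ExpiryDate, LotNo, Vendor, Weight}.
{ExpiryDate, LotNo, ZoneID} has no BCNF violation.
In {BinID, ExpiryDate, LotNo, Vendor, Weight}, {BinID, LotNo} is not a superkey ({BinID, LotNo}⁺ restricted to this set is {BinID, ExpiryDate, LotNo}), so split on BinID, LotNo -> ExpiryDate into {BinID, ExpiryDate, LotNo} and {BinID, LotNo, Vendor, Weight}.
{BinID, ExpiryDate, LotNo} has no BCNF violation.
{BinID, LotNo, Vendor, Weight} has no BCNF violation.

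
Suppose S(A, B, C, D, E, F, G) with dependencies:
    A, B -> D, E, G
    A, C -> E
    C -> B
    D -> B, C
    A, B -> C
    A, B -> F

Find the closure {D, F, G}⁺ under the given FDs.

{B, C, D, F, G}

Start with {D, F, G}.
D -> B, C applies; add {B, C} → now {B, C, D, F, G}.
No further FD applies.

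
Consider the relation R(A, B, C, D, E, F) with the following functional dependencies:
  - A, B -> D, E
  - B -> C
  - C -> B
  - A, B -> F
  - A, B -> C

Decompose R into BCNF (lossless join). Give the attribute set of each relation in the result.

Candidate keys of the original relation: {A, B}, {A, C}.
{A, B, C, D, E, F}: {B} determines {B, C} here but is not a superkey — split on B -> C, giving {B, C} and {A, B, D, E, F}.
{B, C} is in BCNF.
{A, B, D, E, F} is in BCNF.

{A, B, D, E, F}; {B, C}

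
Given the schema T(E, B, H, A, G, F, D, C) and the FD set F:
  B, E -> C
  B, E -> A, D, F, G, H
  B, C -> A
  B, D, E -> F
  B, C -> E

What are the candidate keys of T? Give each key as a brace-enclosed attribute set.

Attributes never on any right-hand side: {B} — every candidate key must contain it.
{B, C} is a candidate key since {B, C}⁺ = {A, B, C, D, E, F, G, H} covers every attribute.
{B, E} is a candidate key since {B, E}⁺ = {A, B, C, D, E, F, G, H} covers every attribute.
These are minimal and exhaustive — every other superkey contains one of them.

{B, C}, {B, E}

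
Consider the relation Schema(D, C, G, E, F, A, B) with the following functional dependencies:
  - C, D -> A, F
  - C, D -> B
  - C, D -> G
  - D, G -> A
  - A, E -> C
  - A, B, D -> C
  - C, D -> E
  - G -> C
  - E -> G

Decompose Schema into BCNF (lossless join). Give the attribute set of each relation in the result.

{A, B, D, E, F}; {C, G}; {E, G}

Candidate keys of the original relation: {A, B, D}, {C, D}, {D, E}, {D, G}.
Within {A, B, C, D, E, F, G}: {A, E}⁺ ∩ {A, B, C, D, E, F, G} = {A, C, E, G}, not the whole set, so A, E -> C, G violates BCNF; decompose into {A, C, E, G} and {A, B, D, E, F}.
Within {A, C, E, G}: {G}⁺ ∩ {A, C, E, G} = {C, G}, not the whole set, so G -> C violates BCNF; decompose into {C, G} and {A, E, G}.
{C, G}: every determinant is a superkey — BCNF.
Within {A, E, G}: {E}⁺ ∩ {A, E, G} = {E, G}, not the whole set, so E -> G violates BCNF; decompose into {E, G} and {A, E}.
{E, G}: every determinant is a superkey — BCNF.
{A, E}: every determinant is a superkey — BCNF.
{A, B, D, E, F}: every determinant is a superkey — BCNF.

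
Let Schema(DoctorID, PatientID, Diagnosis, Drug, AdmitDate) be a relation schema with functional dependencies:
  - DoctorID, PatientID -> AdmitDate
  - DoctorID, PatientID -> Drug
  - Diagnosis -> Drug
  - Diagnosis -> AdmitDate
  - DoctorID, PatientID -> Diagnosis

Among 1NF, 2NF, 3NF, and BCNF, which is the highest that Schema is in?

Candidate key: {DoctorID, PatientID}. Prime attributes: {DoctorID, PatientID}.
For Diagnosis -> Drug we have {Diagnosis}⁺ = {AdmitDate, Diagnosis, Drug}; {Diagnosis} is not a superkey, so BCNF fails.
Diagnosis -> Drug has non-prime {Drug} on the right and a non-superkey on the left, so 3NF fails.
Checking every proper subset of each key, none determines a non-prime attribute — 2NF is satisfied.

2NF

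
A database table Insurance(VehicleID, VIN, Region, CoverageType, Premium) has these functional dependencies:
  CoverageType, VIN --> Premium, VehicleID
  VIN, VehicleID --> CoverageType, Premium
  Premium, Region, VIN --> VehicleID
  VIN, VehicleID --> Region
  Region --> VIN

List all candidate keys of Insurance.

{CoverageType, Region}, {CoverageType, VIN}, {Premium, Region}, {Region, VehicleID}, {VIN, VehicleID}

{CoverageType, Region}⁺ = {CoverageType, Premium, Region, VIN, VehicleID} — all of the relation — so {CoverageType, Region} is a candidate key.
{CoverageType, VIN}⁺ = {CoverageType, Premium, Region, VIN, VehicleID} — all of the relation — so {CoverageType, VIN} is a candidate key.
{Premium, Region}⁺ = {CoverageType, Premium, Region, VIN, VehicleID} — all of the relation — so {Premium, Region} is a candidate key.
{Region, VehicleID}⁺ = {CoverageType, Premium, Region, VIN, VehicleID} — all of the relation — so {Region, VehicleID} is a candidate key.
{VIN, VehicleID}⁺ = {CoverageType, Premium, Region, VIN, VehicleID} — all of the relation — so {VIN, VehicleID} is a candidate key.
No proper subset of any of these is a key, and no other minimal superkey exists.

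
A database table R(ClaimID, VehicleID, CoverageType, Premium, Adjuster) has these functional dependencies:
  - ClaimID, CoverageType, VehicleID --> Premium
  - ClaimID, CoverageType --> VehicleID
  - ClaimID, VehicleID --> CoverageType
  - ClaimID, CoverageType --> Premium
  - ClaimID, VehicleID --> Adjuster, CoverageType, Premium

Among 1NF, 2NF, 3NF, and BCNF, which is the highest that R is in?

Candidate keys: {ClaimID, CoverageType}, {ClaimID, VehicleID}. Prime attributes: {ClaimID, CoverageType, VehicleID}.
Each dependency's left side is a superkey — BCNF holds.

BCNF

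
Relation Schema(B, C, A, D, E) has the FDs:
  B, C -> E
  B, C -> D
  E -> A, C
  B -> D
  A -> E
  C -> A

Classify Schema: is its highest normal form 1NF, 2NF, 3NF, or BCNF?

1NF

Candidate keys: {A, B}, {B, C}, {B, E}. Prime attributes: {A, B, C, E}.
For E -> A, C we have {E}⁺ = {A, C, E}; {E} is not a superkey, so BCNF fails.
B -> D has non-prime {D} on the right and a non-superkey on the left, so 3NF fails.
The proper key subset {B} of {A, B} determines non-prime {D}, so the relation is not even in 2NF.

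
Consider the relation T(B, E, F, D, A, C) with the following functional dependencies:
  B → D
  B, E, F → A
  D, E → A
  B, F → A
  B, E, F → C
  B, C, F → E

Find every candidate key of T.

{B, C, F}, {B, E, F}

{B, F} never appear on the right of any FD, so every key must include all of them.
{B, C, F} is a candidate key since {B, C, F}⁺ = {A, B, C, D, E, F} covers every attribute.
{B, E, F} is a candidate key since {B, E, F}⁺ = {A, B, C, D, E, F} covers every attribute.
No proper subset of any of these is a key, and no other minimal superkey exists.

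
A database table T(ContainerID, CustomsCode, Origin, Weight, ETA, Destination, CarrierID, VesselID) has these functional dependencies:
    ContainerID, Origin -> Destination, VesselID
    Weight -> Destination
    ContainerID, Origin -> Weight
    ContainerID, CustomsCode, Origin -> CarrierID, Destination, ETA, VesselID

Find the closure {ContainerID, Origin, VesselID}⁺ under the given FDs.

{ContainerID, Destination, Origin, VesselID, Weight}

Start with {ContainerID, Origin, VesselID}.
ContainerID, Origin -> Destination, VesselID applies; add {Destination} → now {ContainerID, Destination, Origin, VesselID}.
ContainerID, Origin -> Weight applies; add {Weight} → now {ContainerID, Destination, Origin, VesselID, Weight}.
No further FD applies.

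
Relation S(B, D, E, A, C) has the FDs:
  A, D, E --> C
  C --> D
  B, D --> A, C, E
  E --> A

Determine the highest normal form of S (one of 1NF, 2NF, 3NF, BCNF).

Candidate keys: {B, C}, {B, D}. Prime attributes: {B, C, D}.
A, D, E --> C breaks BCNF: {A, D, E}⁺ = {A, C, D, E}, so {A, D, E} is not a superkey.
E --> A determines the non-prime attribute {A} from a non-superkey — 3NF is violated.
No proper subset of a key has a non-prime attribute in its closure, so there is no partial dependency; 2NF holds.

2NF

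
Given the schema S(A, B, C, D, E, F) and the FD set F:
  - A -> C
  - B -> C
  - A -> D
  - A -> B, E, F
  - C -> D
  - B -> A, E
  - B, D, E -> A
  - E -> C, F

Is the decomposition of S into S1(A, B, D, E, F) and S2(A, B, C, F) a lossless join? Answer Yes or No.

The shared attributes are {A, B, F} and {A, B, F}⁺ = {A, B, C, D, E, F}.
This includes all of S1, so the common attributes are a superkey of S1 — the join is lossless.

Yes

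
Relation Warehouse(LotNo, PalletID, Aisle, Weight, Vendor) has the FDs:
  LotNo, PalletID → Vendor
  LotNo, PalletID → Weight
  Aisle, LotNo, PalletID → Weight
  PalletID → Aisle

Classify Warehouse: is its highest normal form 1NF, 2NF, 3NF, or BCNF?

Candidate key: {LotNo, PalletID}. Prime attributes: {LotNo, PalletID}.
PalletID → Aisle breaks BCNF: {PalletID}⁺ = {Aisle, PalletID}, so {PalletID} is not a superkey.
PalletID → Aisle has non-prime {Aisle} on the right and a non-superkey on the left, so 3NF fails.
{PalletID} is a proper subset of the key {LotNo, PalletID}, and {PalletID}⁺ contains the non-prime attribute {Aisle} — a partial dependency, so 2NF is violated.

1NF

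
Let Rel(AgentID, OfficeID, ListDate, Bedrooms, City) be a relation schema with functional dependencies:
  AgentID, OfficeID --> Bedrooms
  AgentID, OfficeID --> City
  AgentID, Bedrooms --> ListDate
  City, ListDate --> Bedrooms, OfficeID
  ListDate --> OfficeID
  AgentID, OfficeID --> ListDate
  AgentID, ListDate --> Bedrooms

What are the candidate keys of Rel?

{AgentID, Bedrooms}, {AgentID, ListDate}, {AgentID, OfficeID}

{AgentID} never appears on the right of any FD, so every key must include it.
{AgentID, Bedrooms}⁺ = {AgentID, Bedrooms, City, ListDate, OfficeID}, which is every attribute, so {AgentID, Bedrooms} is a candidate key.
{AgentID, ListDate}⁺ = {AgentID, Bedrooms, City, ListDate, OfficeID}, which is every attribute, so {AgentID, ListDate} is a candidate key.
{AgentID, OfficeID}⁺ = {AgentID, Bedrooms, City, ListDate, OfficeID}, which is every attribute, so {AgentID, OfficeID} is a candidate key.
No proper subset of any of these is a key, and no other minimal superkey exists.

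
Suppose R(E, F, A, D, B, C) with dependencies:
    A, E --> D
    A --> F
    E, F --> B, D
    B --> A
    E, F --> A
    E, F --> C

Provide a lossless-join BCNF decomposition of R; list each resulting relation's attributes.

{A, B}; {A, F}; {B, C, D, E}

Candidate keys of the original relation: {A, E}, {B, E}, {E, F}.
Within {A, B, C, D, E, F}: {A}⁺ ∩ {A, B, C, D, E, F} = {A, F}, not the whole set, so A --> F violates BCNF; decompose into {A, F} and {A, B, C, D, E}.
{A, F}: every determinant is a superkey — BCNF.
Within {A, B, C, D, E}: {B}⁺ ∩ {A, B, C, D, E} = {A, B}, not the whole set, so B --> A violates BCNF; decompose into {A, B} and {B, C, D, E}.
{A, B}: every determinant is a superkey — BCNF.
{B, C, D, E}: every determinant is a superkey — BCNF.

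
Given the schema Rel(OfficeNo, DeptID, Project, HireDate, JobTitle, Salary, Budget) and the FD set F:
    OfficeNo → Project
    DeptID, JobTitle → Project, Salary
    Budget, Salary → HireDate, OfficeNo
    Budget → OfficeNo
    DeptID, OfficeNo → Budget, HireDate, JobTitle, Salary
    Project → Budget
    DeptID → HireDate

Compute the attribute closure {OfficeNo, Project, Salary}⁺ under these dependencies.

{Budget, HireDate, OfficeNo, Project, Salary}

Start with {OfficeNo, Project, Salary}.
Project → Budget applies; add {Budget} → now {Budget, OfficeNo, Project, Salary}.
Budget, Salary → HireDate, OfficeNo applies; add {HireDate} → now {Budget, HireDate, OfficeNo, Project, Salary}.
No further FD applies.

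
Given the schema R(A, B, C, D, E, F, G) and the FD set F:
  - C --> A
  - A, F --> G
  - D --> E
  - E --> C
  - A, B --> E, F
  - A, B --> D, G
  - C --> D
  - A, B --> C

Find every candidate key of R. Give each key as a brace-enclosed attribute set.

{B} never appears on the right of any FD, so every key must include it.
{A, B}⁺ = {A, B, C, D, E, F, G}, which is every attribute, so {A, B} is a candidate key.
{B, C}⁺ = {A, B, C, D, E, F, G}, which is every attribute, so {B, C} is a candidate key.
{B, D}⁺ = {A, B, C, D, E, F, G}, which is every attribute, so {B, D} is a candidate key.
{B, E}⁺ = {A, B, C, D, E, F, G}, which is every attribute, so {B, E} is a candidate key.
No proper subset of any of these is a key, and no other minimal superkey exists.

{A, B}, {B, C}, {B, D}, {B, E}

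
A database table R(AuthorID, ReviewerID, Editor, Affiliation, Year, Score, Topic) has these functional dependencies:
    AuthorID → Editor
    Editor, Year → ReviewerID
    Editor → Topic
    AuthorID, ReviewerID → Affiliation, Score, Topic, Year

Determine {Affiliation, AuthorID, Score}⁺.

Start with {Affiliation, AuthorID, Score}.
AuthorID → Editor applies; add {Editor} → now {Affiliation, AuthorID, Editor, Score}.
Editor → Topic applies; add {Topic} → now {Affiliation, AuthorID, Editor, Score, Topic}.
No further FD applies.

{Affiliation, AuthorID, Editor, Score, Topic}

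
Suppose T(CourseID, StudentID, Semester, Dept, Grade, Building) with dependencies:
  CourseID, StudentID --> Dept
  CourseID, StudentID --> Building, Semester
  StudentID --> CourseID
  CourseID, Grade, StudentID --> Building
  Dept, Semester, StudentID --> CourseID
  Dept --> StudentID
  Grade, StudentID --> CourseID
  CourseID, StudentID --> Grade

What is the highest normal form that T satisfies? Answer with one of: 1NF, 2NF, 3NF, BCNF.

Candidate keys: {Dept}, {StudentID}. Prime attributes: {Dept, StudentID}.
Every FD has a superkey on the left, so the relation is in BCNF.

BCNF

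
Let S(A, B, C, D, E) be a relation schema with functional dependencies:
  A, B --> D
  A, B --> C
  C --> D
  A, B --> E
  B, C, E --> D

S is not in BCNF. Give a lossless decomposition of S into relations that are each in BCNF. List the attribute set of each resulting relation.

Candidate key of the original relation: {A, B}.
Within {A, B, C, D, E}: {C}⁺ ∩ {A, B, C, D, E} = {C, D}, not the whole set, so C --> D violates BCNF; decompose into {C, D} and {A, B, C, E}.
{C, D} is in BCNF.
{A, B, C, E} is in BCNF.

{A, B, C, E}; {C, D}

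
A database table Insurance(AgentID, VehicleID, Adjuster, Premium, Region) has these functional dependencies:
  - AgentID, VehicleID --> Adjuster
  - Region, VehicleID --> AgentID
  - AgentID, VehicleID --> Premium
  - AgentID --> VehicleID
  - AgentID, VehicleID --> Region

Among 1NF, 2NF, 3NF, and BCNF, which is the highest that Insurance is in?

BCNF

Candidate keys: {AgentID}, {Region, VehicleID}. Prime attributes: {AgentID, Region, VehicleID}.
Every FD has a superkey on the left, so the relation is in BCNF.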